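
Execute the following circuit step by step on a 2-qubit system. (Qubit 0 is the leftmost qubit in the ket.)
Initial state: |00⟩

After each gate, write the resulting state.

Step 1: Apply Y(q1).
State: i|01⟩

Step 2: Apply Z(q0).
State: i|01⟩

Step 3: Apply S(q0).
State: i|01⟩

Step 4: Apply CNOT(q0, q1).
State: i|01⟩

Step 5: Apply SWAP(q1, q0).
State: i|10⟩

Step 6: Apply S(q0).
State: -|10⟩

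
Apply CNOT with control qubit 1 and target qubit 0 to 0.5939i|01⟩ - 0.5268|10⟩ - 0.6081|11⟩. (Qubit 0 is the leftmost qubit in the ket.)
-0.6081|01⟩ - 0.5268|10⟩ + 0.5939i|11⟩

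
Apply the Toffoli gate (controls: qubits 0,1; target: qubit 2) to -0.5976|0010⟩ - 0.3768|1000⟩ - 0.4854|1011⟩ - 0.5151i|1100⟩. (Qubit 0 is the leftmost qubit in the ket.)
-0.5976|0010⟩ - 0.3768|1000⟩ - 0.4854|1011⟩ - 0.5151i|1110⟩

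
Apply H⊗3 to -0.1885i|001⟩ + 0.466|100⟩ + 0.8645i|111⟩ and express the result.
(0.1648 + 0.239i)|000⟩ + (0.1648 - 0.239i)|001⟩ + (0.1648 - 0.3723i)|010⟩ + (0.1648 + 0.3723i)|011⟩ + (-0.1648 - 0.3723i)|100⟩ + (-0.1648 + 0.3723i)|101⟩ + (-0.1648 + 0.239i)|110⟩ + (-0.1648 - 0.239i)|111⟩

H⊗3 gives amp(|y⟩) = (1/2√2) Σ_x (−1)^(x·y) amp(|x⟩), where x·y is the number of positions in which both x and y have a 1.
|000⟩: (-0.1885i + 0.466 + 0.8645i)/(2√2) = (0.1648 + 0.239i)
|001⟩: (0.1885i + 0.466 - 0.8645i)/(2√2) = (0.1648 - 0.239i)
|010⟩: (-0.1885i + 0.466 - 0.8645i)/(2√2) = (0.1648 - 0.3723i)
|011⟩: (0.1885i + 0.466 + 0.8645i)/(2√2) = (0.1648 + 0.3723i)
|100⟩: (-0.1885i - 0.466 - 0.8645i)/(2√2) = (-0.1648 - 0.3723i)
|101⟩: (0.1885i - 0.466 + 0.8645i)/(2√2) = (-0.1648 + 0.3723i)
|110⟩: (-0.1885i - 0.466 + 0.8645i)/(2√2) = (-0.1648 + 0.239i)
|111⟩: (0.1885i - 0.466 - 0.8645i)/(2√2) = (-0.1648 - 0.239i)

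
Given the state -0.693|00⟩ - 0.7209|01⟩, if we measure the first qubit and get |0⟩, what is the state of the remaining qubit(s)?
-0.693|0⟩ - 0.7209|1⟩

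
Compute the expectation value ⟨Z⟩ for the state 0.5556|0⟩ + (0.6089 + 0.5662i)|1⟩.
-0.3827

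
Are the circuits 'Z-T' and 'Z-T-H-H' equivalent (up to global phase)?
Yes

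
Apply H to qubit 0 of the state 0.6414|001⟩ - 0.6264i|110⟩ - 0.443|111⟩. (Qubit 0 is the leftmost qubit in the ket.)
0.4535|001⟩ - 0.4429i|010⟩ - 0.3132|011⟩ + 0.4535|101⟩ + 0.4429i|110⟩ + 0.3132|111⟩

H on qubit 0 mixes each pair of kets that differ only in qubit 0: amplitudes (a, b) of (|…0…⟩, |…1…⟩) become ((a + b)/√2, (a − b)/√2). Kets absent from the input have amplitude 0.
(|001⟩, |101⟩): (a, b) = (0.6414, 0) → (0.4535, 0.4535)
(|010⟩, |110⟩): (a, b) = (0, -0.6264i) → (-0.4429i, 0.4429i)
(|011⟩, |111⟩): (a, b) = (0, -0.443) → (-0.3132, 0.3132)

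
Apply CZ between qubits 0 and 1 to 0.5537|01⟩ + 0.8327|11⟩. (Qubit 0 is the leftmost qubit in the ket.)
0.5537|01⟩ - 0.8327|11⟩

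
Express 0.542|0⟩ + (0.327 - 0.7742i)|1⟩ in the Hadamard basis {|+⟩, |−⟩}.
(0.6145 - 0.5474i)|+⟩ + (0.152 + 0.5474i)|−⟩

With |ψ⟩ = α|0⟩ + β|1⟩, the Hadamard-basis coefficients are ⟨+|ψ⟩ = (α + β)/√2 and ⟨−|ψ⟩ = (α − β)/√2.
Here α = 0.542, β = (0.327 - 0.7742i): (α + β)/√2 = (0.6145 - 0.5474i), (α − β)/√2 = (0.152 + 0.5474i).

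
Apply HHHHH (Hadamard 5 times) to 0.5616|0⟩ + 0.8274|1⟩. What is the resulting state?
0.9822|0⟩ - 0.1879|1⟩

H² = I, so H^5 = H: a single Hadamard. With (a, b) = (0.5616, 0.8274), H gives ((a + b)/√2, (a − b)/√2) = (0.9822, -0.1879).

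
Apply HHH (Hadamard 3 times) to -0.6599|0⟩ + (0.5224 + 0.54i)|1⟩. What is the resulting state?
(-0.09723 + 0.3818i)|0⟩ + (-0.836 - 0.3818i)|1⟩

H² = I, so H^3 = H: a single Hadamard. With (a, b) = (-0.6599, (0.5224 + 0.54i)), H gives ((a + b)/√2, (a − b)/√2) = ((-0.09723 + 0.3818i), (-0.836 - 0.3818i)).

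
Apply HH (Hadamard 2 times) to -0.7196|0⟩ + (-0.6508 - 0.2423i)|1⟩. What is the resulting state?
-0.7196|0⟩ + (-0.6508 - 0.2423i)|1⟩

H² = I, so an even number of Hadamards cancels: H^2 = I and the state is unchanged.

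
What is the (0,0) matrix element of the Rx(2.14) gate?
0.4801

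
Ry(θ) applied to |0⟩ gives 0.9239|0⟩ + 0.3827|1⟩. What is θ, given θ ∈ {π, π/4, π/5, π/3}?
π/4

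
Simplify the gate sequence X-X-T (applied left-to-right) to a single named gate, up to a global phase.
T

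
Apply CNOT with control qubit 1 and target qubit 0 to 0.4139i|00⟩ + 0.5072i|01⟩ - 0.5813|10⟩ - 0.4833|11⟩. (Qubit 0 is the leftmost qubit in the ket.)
0.4139i|00⟩ - 0.4833|01⟩ - 0.5813|10⟩ + 0.5072i|11⟩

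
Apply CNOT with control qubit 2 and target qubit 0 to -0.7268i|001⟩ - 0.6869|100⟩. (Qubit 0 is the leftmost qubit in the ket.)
-0.6869|100⟩ - 0.7268i|101⟩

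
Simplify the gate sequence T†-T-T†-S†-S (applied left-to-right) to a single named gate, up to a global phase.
T†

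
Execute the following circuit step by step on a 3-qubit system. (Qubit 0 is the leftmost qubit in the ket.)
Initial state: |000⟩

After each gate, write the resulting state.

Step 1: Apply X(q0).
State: |100⟩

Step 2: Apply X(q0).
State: |000⟩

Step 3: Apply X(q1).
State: |010⟩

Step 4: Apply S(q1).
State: i|010⟩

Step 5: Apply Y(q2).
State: -|011⟩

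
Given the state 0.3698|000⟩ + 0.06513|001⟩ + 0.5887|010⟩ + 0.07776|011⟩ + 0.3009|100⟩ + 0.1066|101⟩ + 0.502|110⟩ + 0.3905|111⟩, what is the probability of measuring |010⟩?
0.3466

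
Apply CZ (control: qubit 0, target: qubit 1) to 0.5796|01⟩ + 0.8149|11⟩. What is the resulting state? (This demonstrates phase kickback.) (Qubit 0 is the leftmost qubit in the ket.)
0.5796|01⟩ - 0.8149|11⟩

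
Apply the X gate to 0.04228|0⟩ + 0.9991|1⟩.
0.9991|0⟩ + 0.04228|1⟩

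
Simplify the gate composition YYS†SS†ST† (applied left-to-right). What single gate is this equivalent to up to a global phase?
T†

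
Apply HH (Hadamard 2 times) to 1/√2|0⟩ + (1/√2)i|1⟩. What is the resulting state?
1/√2|0⟩ + (1/√2)i|1⟩

H² = I, so an even number of Hadamards cancels: H^2 = I and the state is unchanged.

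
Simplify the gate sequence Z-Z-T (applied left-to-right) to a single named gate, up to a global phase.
T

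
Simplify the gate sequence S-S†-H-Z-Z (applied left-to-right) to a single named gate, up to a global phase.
H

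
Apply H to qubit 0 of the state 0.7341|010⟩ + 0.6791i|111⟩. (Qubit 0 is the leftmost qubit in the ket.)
0.5191|010⟩ + 0.4802i|011⟩ + 0.5191|110⟩ - 0.4802i|111⟩

H on qubit 0 mixes each pair of kets that differ only in qubit 0: amplitudes (a, b) of (|…0…⟩, |…1…⟩) become ((a + b)/√2, (a − b)/√2). Kets absent from the input have amplitude 0.
(|010⟩, |110⟩): (a, b) = (0.7341, 0) → (0.5191, 0.5191)
(|011⟩, |111⟩): (a, b) = (0, 0.6791i) → (0.4802i, -0.4802i)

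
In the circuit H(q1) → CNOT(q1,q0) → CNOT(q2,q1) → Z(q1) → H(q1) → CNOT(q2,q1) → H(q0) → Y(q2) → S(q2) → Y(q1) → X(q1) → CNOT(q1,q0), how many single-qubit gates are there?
8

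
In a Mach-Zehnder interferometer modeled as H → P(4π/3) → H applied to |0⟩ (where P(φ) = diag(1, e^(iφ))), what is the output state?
(0.25 - 0.433i)|0⟩ + (0.75 + 0.433i)|1⟩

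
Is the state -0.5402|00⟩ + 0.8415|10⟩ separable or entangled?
Separable

Writing the state as a|00⟩ + b|01⟩ + c|10⟩ + d|11⟩, it is a product state iff ad − bc = 0.
Here (a, b, c, d) = (-0.5402, 0, 0.8415, 0): ad − bc = (-0.5402)(0) − (0)(0.8415) = 0, so the state is separable.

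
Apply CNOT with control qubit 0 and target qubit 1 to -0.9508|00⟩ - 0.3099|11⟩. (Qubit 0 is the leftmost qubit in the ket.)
-0.9508|00⟩ - 0.3099|10⟩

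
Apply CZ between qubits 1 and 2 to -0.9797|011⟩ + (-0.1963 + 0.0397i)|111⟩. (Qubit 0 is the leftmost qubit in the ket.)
0.9797|011⟩ + (0.1963 - 0.0397i)|111⟩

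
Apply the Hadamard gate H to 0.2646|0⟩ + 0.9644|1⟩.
0.869|0⟩ - 0.4948|1⟩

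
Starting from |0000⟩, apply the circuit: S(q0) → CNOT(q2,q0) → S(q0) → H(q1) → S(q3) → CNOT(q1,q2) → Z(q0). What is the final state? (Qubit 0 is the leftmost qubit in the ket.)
1/√2|0000⟩ + 1/√2|0110⟩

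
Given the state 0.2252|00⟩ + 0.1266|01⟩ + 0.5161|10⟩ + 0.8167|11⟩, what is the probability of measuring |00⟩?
0.05072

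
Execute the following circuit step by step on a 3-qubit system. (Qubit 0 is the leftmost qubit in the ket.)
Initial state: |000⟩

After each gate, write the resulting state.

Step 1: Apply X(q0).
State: |100⟩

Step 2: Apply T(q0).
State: (1/√2 + (1/√2)i)|100⟩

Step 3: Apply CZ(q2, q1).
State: (1/√2 + (1/√2)i)|100⟩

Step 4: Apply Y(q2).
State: (-1/√2 + (1/√2)i)|101⟩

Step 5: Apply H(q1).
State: (-1/2 + (1/2)i)|101⟩ + (-1/2 + (1/2)i)|111⟩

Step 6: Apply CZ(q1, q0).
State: (-1/2 + (1/2)i)|101⟩ + (1/2 - (1/2)i)|111⟩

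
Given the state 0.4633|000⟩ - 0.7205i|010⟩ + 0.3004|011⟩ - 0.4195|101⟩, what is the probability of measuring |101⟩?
0.176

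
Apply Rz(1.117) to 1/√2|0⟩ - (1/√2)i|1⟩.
(0.5997 - 0.3747i)|0⟩ + (0.3747 - 0.5997i)|1⟩

Rz(1.117) = [[e^(−iθ/2), 0], [0, e^(iθ/2)]] with e^(±iθ/2) = cos(θ/2) ± i·sin(θ/2); θ = 1.117, cos(θ/2) ≈ 0.848051, sin(θ/2) ≈ 0.529915.
With a = amp(|0⟩) = 1/√2 and b = amp(|1⟩) = -(1/√2)i:
new amp(|0⟩) = (0.848051 - 0.529915i)·a = (0.5997 - 0.3747i)
new amp(|1⟩) = (0.848051 + 0.529915i)·b = (0.3747 - 0.5997i)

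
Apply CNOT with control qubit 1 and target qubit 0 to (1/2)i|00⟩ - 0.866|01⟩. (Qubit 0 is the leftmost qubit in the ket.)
(1/2)i|00⟩ - 0.866|11⟩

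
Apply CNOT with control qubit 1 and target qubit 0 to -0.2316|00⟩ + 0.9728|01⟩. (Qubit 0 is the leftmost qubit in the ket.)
-0.2316|00⟩ + 0.9728|11⟩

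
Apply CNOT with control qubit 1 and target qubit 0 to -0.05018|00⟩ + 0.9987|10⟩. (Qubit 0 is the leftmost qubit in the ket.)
-0.05018|00⟩ + 0.9987|10⟩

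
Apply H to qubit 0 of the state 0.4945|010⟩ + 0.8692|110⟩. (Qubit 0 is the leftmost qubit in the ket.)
0.9643|010⟩ - 0.265|110⟩

H on qubit 0 mixes each pair of kets that differ only in qubit 0: amplitudes (a, b) of (|…0…⟩, |…1…⟩) become ((a + b)/√2, (a − b)/√2). Kets absent from the input have amplitude 0.
(|010⟩, |110⟩): (a, b) = (0.4945, 0.8692) → (0.9643, -0.265)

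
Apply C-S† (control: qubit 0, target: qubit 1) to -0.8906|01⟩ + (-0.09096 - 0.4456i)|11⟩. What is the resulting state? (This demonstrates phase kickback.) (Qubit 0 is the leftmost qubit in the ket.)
-0.8906|01⟩ + (-0.4456 + 0.09096i)|11⟩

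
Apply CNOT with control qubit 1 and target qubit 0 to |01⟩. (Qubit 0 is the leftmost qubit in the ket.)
|11⟩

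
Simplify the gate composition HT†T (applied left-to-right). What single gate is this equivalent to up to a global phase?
H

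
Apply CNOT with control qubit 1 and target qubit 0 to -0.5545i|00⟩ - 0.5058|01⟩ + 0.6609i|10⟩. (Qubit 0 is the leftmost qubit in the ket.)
-0.5545i|00⟩ + 0.6609i|10⟩ - 0.5058|11⟩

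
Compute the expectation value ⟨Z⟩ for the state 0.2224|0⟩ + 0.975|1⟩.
-0.9012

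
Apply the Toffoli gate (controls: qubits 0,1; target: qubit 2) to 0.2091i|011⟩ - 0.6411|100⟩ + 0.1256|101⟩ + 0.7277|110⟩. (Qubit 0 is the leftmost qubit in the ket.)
0.2091i|011⟩ - 0.6411|100⟩ + 0.1256|101⟩ + 0.7277|111⟩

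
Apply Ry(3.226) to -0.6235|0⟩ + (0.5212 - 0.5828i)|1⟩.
(-0.4944 + 0.5823i)|0⟩ + (-0.6449 + 0.02459i)|1⟩

Ry(3.226) = [[cos(θ/2), −sin(θ/2)], [sin(θ/2), cos(θ/2)]]; θ = 3.226, cos(θ/2) ≈ -0.0421911, sin(θ/2) ≈ 0.99911.
With a = amp(|0⟩) = -0.6235 and b = amp(|1⟩) = (0.5212 - 0.5828i):
new amp(|0⟩) = (-0.0421911)·a + (-0.99911)·b = (-0.4944 + 0.5823i)
new amp(|1⟩) = (0.99911)·a + (-0.0421911)·b = (-0.6449 + 0.02459i)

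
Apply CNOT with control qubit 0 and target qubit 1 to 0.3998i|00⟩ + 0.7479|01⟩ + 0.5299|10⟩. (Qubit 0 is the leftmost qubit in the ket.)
0.3998i|00⟩ + 0.7479|01⟩ + 0.5299|11⟩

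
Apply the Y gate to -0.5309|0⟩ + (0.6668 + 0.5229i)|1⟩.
(0.5229 - 0.6668i)|0⟩ - 0.5309i|1⟩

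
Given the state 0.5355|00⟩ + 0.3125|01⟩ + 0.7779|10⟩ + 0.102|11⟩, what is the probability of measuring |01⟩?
0.09766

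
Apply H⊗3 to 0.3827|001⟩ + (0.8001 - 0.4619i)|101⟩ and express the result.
(0.4182 - 0.1633i)|000⟩ + (-0.4182 + 0.1633i)|001⟩ + (0.4182 - 0.1633i)|010⟩ + (-0.4182 + 0.1633i)|011⟩ + (-0.1476 + 0.1633i)|100⟩ + (0.1476 - 0.1633i)|101⟩ + (-0.1476 + 0.1633i)|110⟩ + (0.1476 - 0.1633i)|111⟩

H⊗3 gives amp(|y⟩) = (1/2√2) Σ_x (−1)^(x·y) amp(|x⟩), where x·y is the number of positions in which both x and y have a 1.
|000⟩: (0.3827 + (0.8001 - 0.4619i))/(2√2) = (0.4182 - 0.1633i)
|001⟩: (-0.3827 - (0.8001 - 0.4619i))/(2√2) = (-0.4182 + 0.1633i)
|010⟩: (0.3827 + (0.8001 - 0.4619i))/(2√2) = (0.4182 - 0.1633i)
|011⟩: (-0.3827 - (0.8001 - 0.4619i))/(2√2) = (-0.4182 + 0.1633i)
|100⟩: (0.3827 - (0.8001 - 0.4619i))/(2√2) = (-0.1476 + 0.1633i)
|101⟩: (-0.3827 + (0.8001 - 0.4619i))/(2√2) = (0.1476 - 0.1633i)
|110⟩: (0.3827 - (0.8001 - 0.4619i))/(2√2) = (-0.1476 + 0.1633i)
|111⟩: (-0.3827 + (0.8001 - 0.4619i))/(2√2) = (0.1476 - 0.1633i)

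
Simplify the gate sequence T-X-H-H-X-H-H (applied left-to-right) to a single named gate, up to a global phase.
T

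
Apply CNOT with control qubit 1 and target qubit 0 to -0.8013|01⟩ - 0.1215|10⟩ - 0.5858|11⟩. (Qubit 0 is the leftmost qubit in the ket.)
-0.5858|01⟩ - 0.1215|10⟩ - 0.8013|11⟩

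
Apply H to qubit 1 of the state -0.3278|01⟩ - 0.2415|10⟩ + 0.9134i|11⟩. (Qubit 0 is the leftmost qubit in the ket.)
-0.2318|00⟩ + 0.2318|01⟩ + (-0.1708 + 0.6459i)|10⟩ + (-0.1708 - 0.6459i)|11⟩

H on qubit 1 mixes each pair of kets that differ only in qubit 1: amplitudes (a, b) of (|…0…⟩, |…1…⟩) become ((a + b)/√2, (a − b)/√2). Kets absent from the input have amplitude 0.
(|00⟩, |01⟩): (a, b) = (0, -0.3278) → (-0.2318, 0.2318)
(|10⟩, |11⟩): (a, b) = (-0.2415, 0.9134i) → ((-0.1708 + 0.6459i), (-0.1708 - 0.6459i))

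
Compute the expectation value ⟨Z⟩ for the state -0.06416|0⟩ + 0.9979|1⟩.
-0.9917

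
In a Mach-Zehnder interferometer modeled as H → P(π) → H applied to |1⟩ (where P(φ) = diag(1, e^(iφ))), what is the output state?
|0⟩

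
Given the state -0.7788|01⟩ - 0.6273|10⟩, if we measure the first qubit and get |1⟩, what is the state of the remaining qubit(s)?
-|0⟩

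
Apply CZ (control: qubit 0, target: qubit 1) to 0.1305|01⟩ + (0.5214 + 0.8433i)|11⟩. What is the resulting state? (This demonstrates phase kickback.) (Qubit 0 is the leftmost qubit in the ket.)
0.1305|01⟩ + (-0.5214 - 0.8433i)|11⟩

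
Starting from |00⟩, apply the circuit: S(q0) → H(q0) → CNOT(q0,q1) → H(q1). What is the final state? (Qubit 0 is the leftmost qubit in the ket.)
1/2|00⟩ + 1/2|01⟩ + 1/2|10⟩ - 1/2|11⟩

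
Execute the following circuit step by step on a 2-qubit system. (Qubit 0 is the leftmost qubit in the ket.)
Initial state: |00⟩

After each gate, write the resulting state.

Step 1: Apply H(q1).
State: 1/√2|00⟩ + 1/√2|01⟩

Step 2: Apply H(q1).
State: |00⟩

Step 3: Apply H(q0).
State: 1/√2|00⟩ + 1/√2|10⟩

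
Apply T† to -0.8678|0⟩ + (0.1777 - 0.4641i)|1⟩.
-0.8678|0⟩ + (-0.2025 - 0.4538i)|1⟩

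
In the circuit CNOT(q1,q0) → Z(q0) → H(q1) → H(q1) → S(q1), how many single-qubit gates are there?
4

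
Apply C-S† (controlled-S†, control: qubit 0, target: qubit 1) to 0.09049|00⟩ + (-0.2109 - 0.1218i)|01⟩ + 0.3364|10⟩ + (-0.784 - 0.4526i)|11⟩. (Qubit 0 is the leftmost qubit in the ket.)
0.09049|00⟩ + (-0.2109 - 0.1218i)|01⟩ + 0.3364|10⟩ + (-0.4526 + 0.784i)|11⟩

C-S† leaves the control-|0⟩ kets |00⟩, |01⟩ unchanged and applies S† to qubit 1 on the control-|1⟩ pair (|10⟩, |11⟩).
S† = [[1, 0], [0, -i]].
With a = amp(|10⟩) = 0.3364 and b = amp(|11⟩) = (-0.784 - 0.4526i):
new amp(|10⟩) = (1)·a = 0.3364
new amp(|11⟩) = (-i)·b = (-0.4526 + 0.784i)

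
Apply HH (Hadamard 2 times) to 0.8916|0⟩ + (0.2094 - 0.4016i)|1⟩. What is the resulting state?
0.8916|0⟩ + (0.2094 - 0.4016i)|1⟩

H² = I, so an even number of Hadamards cancels: H^2 = I and the state is unchanged.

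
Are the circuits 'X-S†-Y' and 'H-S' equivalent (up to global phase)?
No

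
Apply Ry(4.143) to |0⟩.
-0.48|0⟩ + 0.8772|1⟩

Ry(4.143) = [[cos(θ/2), −sin(θ/2)], [sin(θ/2), cos(θ/2)]]; θ = 4.143, cos(θ/2) ≈ -0.480043, sin(θ/2) ≈ 0.877245.
With a = amp(|0⟩) = 1 and b = amp(|1⟩) = 0:
new amp(|0⟩) = (-0.480043)·a + (-0.877245)·b = -0.48
new amp(|1⟩) = (0.877245)·a + (-0.480043)·b = 0.8772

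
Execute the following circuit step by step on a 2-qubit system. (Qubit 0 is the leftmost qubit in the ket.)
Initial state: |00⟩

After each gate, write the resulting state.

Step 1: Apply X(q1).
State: |01⟩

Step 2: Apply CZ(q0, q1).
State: |01⟩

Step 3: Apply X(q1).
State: |00⟩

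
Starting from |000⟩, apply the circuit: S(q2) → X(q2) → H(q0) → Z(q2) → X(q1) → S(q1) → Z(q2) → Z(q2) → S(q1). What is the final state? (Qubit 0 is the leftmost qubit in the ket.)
1/√2|011⟩ + 1/√2|111⟩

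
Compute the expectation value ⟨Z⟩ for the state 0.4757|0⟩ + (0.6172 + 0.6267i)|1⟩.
-0.5474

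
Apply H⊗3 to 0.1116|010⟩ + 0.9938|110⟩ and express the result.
0.3908|000⟩ + 0.3908|001⟩ - 0.3908|010⟩ - 0.3908|011⟩ - 0.3119|100⟩ - 0.3119|101⟩ + 0.3119|110⟩ + 0.3119|111⟩

H⊗3 gives amp(|y⟩) = (1/2√2) Σ_x (−1)^(x·y) amp(|x⟩), where x·y is the number of positions in which both x and y have a 1.
|000⟩: (0.1116 + 0.9938)/(2√2) = 0.3908
|001⟩: (0.1116 + 0.9938)/(2√2) = 0.3908
|010⟩: (-0.1116 - 0.9938)/(2√2) = -0.3908
|011⟩: (-0.1116 - 0.9938)/(2√2) = -0.3908
|100⟩: (0.1116 - 0.9938)/(2√2) = -0.3119
|101⟩: (0.1116 - 0.9938)/(2√2) = -0.3119
|110⟩: (-0.1116 + 0.9938)/(2√2) = 0.3119
|111⟩: (-0.1116 + 0.9938)/(2√2) = 0.3119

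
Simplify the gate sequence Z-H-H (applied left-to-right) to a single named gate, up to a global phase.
Z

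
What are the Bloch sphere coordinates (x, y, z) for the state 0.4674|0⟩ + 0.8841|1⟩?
(0.8265, 0, -0.5632)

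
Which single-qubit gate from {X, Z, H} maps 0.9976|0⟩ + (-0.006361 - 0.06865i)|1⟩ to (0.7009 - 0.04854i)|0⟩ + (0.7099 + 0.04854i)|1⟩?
H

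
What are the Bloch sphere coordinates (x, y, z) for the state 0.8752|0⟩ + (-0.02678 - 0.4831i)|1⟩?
(-0.04688, -0.8456, 0.5319)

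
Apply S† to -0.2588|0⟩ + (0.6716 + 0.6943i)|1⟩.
-0.2588|0⟩ + (0.6943 - 0.6716i)|1⟩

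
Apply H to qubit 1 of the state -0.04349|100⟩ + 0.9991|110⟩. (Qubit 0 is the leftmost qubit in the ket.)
0.6757|100⟩ - 0.7372|110⟩

H on qubit 1 mixes each pair of kets that differ only in qubit 1: amplitudes (a, b) of (|…0…⟩, |…1…⟩) become ((a + b)/√2, (a − b)/√2). Kets absent from the input have amplitude 0.
(|100⟩, |110⟩): (a, b) = (-0.04349, 0.9991) → (0.6757, -0.7372)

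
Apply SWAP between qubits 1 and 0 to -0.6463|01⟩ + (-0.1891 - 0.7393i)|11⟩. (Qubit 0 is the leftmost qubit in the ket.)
-0.6463|10⟩ + (-0.1891 - 0.7393i)|11⟩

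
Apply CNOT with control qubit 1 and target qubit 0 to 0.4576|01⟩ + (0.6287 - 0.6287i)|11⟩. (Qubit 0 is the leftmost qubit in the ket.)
(0.6287 - 0.6287i)|01⟩ + 0.4576|11⟩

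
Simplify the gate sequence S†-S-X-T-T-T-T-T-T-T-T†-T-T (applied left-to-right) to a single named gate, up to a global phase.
X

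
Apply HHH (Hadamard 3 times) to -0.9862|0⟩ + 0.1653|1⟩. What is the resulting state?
-0.5805|0⟩ - 0.8142|1⟩

H² = I, so H^3 = H: a single Hadamard. With (a, b) = (-0.9862, 0.1653), H gives ((a + b)/√2, (a − b)/√2) = (-0.5805, -0.8142).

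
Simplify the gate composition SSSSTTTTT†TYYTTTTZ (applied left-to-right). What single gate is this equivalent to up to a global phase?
Z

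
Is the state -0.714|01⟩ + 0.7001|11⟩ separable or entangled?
Separable

Writing the state as a|00⟩ + b|01⟩ + c|10⟩ + d|11⟩, it is a product state iff ad − bc = 0.
Here (a, b, c, d) = (0, -0.714, 0, 0.7001): ad − bc = (0)(0.7001) − (-0.714)(0) = 0, so the state is separable.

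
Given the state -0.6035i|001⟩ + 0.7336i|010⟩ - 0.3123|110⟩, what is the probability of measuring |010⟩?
0.5382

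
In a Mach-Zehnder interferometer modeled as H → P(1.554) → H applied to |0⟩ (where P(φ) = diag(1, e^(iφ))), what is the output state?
(0.5084 + 0.4999i)|0⟩ + (0.4916 - 0.4999i)|1⟩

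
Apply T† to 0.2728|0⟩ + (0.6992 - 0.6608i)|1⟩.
0.2728|0⟩ + (0.02715 - 0.9617i)|1⟩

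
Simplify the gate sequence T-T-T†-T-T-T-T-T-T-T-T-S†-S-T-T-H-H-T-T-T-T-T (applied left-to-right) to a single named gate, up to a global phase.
I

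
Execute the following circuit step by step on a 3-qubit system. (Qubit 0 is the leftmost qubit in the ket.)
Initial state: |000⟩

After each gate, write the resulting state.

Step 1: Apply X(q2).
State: |001⟩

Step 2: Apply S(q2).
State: i|001⟩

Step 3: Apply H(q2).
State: (1/√2)i|000⟩ - (1/√2)i|001⟩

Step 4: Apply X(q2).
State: -(1/√2)i|000⟩ + (1/√2)i|001⟩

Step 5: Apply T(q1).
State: -(1/√2)i|000⟩ + (1/√2)i|001⟩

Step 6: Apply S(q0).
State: -(1/√2)i|000⟩ + (1/√2)i|001⟩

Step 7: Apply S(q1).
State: -(1/√2)i|000⟩ + (1/√2)i|001⟩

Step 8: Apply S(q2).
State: -(1/√2)i|000⟩ - 1/√2|001⟩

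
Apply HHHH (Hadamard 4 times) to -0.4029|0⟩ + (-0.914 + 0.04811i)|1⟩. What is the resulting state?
-0.4029|0⟩ + (-0.914 + 0.04811i)|1⟩

H² = I, so an even number of Hadamards cancels: H^4 = I and the state is unchanged.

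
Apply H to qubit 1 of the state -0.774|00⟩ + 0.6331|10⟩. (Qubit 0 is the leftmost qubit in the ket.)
-0.5473|00⟩ - 0.5473|01⟩ + 0.4477|10⟩ + 0.4477|11⟩

H on qubit 1 mixes each pair of kets that differ only in qubit 1: amplitudes (a, b) of (|…0…⟩, |…1…⟩) become ((a + b)/√2, (a − b)/√2). Kets absent from the input have amplitude 0.
(|00⟩, |01⟩): (a, b) = (-0.774, 0) → (-0.5473, -0.5473)
(|10⟩, |11⟩): (a, b) = (0.6331, 0) → (0.4477, 0.4477)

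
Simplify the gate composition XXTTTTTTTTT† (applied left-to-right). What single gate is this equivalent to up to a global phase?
T†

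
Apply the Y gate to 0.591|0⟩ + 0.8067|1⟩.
-0.8067i|0⟩ + 0.591i|1⟩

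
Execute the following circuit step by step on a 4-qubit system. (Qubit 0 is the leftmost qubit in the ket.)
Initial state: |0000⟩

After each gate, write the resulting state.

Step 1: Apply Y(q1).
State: i|0100⟩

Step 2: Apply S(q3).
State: i|0100⟩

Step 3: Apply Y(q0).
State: -|1100⟩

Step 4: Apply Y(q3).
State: -i|1101⟩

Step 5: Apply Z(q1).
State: i|1101⟩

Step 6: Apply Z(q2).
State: i|1101⟩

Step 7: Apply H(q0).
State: (1/√2)i|0101⟩ - (1/√2)i|1101⟩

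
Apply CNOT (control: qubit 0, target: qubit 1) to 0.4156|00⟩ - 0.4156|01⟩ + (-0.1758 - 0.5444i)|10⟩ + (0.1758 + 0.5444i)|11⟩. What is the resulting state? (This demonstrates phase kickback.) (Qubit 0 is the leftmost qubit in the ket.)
0.4156|00⟩ - 0.4156|01⟩ + (0.1758 + 0.5444i)|10⟩ + (-0.1758 - 0.5444i)|11⟩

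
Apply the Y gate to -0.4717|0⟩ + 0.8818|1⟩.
-0.8818i|0⟩ - 0.4717i|1⟩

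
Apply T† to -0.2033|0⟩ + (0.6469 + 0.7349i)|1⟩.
-0.2033|0⟩ + (0.9771 + 0.06223i)|1⟩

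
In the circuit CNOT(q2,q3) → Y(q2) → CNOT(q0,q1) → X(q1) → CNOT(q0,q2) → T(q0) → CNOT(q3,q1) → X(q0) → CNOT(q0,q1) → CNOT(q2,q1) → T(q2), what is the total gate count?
11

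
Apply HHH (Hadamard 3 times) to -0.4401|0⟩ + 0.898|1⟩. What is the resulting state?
0.3238|0⟩ - 0.9462|1⟩

H² = I, so H^3 = H: a single Hadamard. With (a, b) = (-0.4401, 0.898), H gives ((a + b)/√2, (a − b)/√2) = (0.3238, -0.9462).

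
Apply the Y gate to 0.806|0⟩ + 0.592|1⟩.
-0.592i|0⟩ + 0.806i|1⟩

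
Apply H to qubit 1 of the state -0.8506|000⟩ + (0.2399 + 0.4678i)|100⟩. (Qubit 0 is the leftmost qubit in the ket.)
-0.6015|000⟩ - 0.6015|010⟩ + (0.1696 + 0.3308i)|100⟩ + (0.1696 + 0.3308i)|110⟩

H on qubit 1 mixes each pair of kets that differ only in qubit 1: amplitudes (a, b) of (|…0…⟩, |…1…⟩) become ((a + b)/√2, (a − b)/√2). Kets absent from the input have amplitude 0.
(|000⟩, |010⟩): (a, b) = (-0.8506, 0) → (-0.6015, -0.6015)
(|100⟩, |110⟩): (a, b) = ((0.2399 + 0.4678i), 0) → ((0.1696 + 0.3308i), (0.1696 + 0.3308i))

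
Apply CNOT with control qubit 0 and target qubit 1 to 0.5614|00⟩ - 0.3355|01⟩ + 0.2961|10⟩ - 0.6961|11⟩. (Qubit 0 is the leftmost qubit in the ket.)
0.5614|00⟩ - 0.3355|01⟩ - 0.6961|10⟩ + 0.2961|11⟩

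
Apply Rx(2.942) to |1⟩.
-0.995i|0⟩ + 0.09963|1⟩

Rx(2.942) = [[cos(θ/2), −i·sin(θ/2)], [−i·sin(θ/2), cos(θ/2)]]; θ = 2.942, cos(θ/2) ≈ 0.0996308, sin(θ/2) ≈ 0.995024.
With a = amp(|0⟩) = 0 and b = amp(|1⟩) = 1:
new amp(|0⟩) = (0.0996308)·a + (-0.995024i)·b = -0.995i
new amp(|1⟩) = (-0.995024i)·a + (0.0996308)·b = 0.09963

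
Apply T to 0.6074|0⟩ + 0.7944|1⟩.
0.6074|0⟩ + (0.5617 + 0.5617i)|1⟩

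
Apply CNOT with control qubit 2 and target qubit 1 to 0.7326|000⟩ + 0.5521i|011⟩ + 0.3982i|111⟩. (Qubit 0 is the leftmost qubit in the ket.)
0.7326|000⟩ + 0.5521i|001⟩ + 0.3982i|101⟩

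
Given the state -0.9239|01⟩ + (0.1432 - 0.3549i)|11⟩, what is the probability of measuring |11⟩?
0.1465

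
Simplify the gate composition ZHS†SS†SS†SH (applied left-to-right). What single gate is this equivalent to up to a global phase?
Z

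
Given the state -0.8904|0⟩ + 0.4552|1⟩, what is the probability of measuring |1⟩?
0.2072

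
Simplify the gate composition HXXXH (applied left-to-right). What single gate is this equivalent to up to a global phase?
Z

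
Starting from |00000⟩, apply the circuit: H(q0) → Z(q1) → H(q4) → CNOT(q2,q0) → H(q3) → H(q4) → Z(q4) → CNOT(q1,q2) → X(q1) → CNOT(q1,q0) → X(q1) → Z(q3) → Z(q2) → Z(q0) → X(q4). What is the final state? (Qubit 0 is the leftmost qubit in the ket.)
1/2|00001⟩ - 1/2|00011⟩ - 1/2|10001⟩ + 1/2|10011⟩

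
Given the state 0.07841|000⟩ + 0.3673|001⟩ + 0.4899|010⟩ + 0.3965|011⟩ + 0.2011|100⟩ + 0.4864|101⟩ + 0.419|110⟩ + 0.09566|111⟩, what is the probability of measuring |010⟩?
0.24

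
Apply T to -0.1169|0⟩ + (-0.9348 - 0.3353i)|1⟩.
-0.1169|0⟩ + (-0.4239 - 0.8981i)|1⟩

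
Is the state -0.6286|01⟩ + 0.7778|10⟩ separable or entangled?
Entangled

Writing the state as a|00⟩ + b|01⟩ + c|10⟩ + d|11⟩, it is a product state iff ad − bc = 0.
Here (a, b, c, d) = (0, -0.6286, 0.7778, 0): ad − bc = (0)(0) − (-0.6286)(0.7778) = 0.4889 ≠ 0, so the state is entangled.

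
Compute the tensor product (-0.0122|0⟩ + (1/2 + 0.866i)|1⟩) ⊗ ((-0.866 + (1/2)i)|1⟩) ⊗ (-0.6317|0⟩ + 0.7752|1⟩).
(-0.006674 + 0.003853i)|010⟩ + (0.00819 - 0.004729i)|011⟩ + (0.5471 + 0.3158i)|110⟩ + (-0.6713 - 0.3876i)|111⟩

amp(|b₁b₂…⟩) = product of the factor amplitudes for bits b₁, b₂, …; only kets whose every factor amplitude is nonzero survive.
|010⟩: (-0.0122)(-0.866 + (1/2)i)(-0.6317) = (-0.006674 + 0.003853i)
|011⟩: (-0.0122)(-0.866 + (1/2)i)(0.7752) = (0.00819 - 0.004729i)
|110⟩: (1/2 + 0.866i)(-0.866 + (1/2)i)(-0.6317) = (0.5471 + 0.3158i)
|111⟩: (1/2 + 0.866i)(-0.866 + (1/2)i)(0.7752) = (-0.6713 - 0.3876i)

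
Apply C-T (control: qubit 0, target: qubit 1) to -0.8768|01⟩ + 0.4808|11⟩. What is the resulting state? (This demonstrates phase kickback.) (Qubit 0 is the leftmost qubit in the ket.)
-0.8768|01⟩ + (0.34 + 0.34i)|11⟩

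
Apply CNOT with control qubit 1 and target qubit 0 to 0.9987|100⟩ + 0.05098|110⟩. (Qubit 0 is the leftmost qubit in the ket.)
0.05098|010⟩ + 0.9987|100⟩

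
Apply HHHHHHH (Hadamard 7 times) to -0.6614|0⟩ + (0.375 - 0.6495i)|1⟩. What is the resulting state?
(-0.2025 - 0.4593i)|0⟩ + (-0.7328 + 0.4593i)|1⟩

H² = I, so H^7 = H: a single Hadamard. With (a, b) = (-0.6614, (0.375 - 0.6495i)), H gives ((a + b)/√2, (a − b)/√2) = ((-0.2025 - 0.4593i), (-0.7328 + 0.4593i)).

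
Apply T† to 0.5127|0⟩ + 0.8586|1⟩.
0.5127|0⟩ + (0.6071 - 0.6071i)|1⟩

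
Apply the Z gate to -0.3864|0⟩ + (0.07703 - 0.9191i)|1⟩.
-0.3864|0⟩ + (-0.07703 + 0.9191i)|1⟩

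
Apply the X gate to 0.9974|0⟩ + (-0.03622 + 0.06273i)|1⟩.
(-0.03622 + 0.06273i)|0⟩ + 0.9974|1⟩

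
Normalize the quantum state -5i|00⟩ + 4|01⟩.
-0.7809i|00⟩ + 0.6247|01⟩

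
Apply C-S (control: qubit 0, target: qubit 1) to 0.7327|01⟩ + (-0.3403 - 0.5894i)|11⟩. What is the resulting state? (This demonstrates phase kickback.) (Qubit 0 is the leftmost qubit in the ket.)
0.7327|01⟩ + (0.5894 - 0.3403i)|11⟩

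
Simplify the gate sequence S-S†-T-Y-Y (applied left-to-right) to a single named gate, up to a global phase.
T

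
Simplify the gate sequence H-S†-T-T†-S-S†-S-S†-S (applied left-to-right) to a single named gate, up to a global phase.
H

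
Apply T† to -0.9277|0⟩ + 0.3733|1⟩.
-0.9277|0⟩ + (0.264 - 0.264i)|1⟩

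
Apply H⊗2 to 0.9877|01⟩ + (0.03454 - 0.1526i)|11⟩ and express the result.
(0.5111 - 0.0763i)|00⟩ + (-0.5111 + 0.0763i)|01⟩ + (0.4766 + 0.0763i)|10⟩ + (-0.4766 - 0.0763i)|11⟩

H⊗2 gives amp(|y⟩) = (1/2) Σ_x (−1)^(x·y) amp(|x⟩), where x·y is the number of positions in which both x and y have a 1.
|00⟩: (0.9877 + (0.03454 - 0.1526i))/2 = (0.5111 - 0.0763i)
|01⟩: (-0.9877 - (0.03454 - 0.1526i))/2 = (-0.5111 + 0.0763i)
|10⟩: (0.9877 - (0.03454 - 0.1526i))/2 = (0.4766 + 0.0763i)
|11⟩: (-0.9877 + (0.03454 - 0.1526i))/2 = (-0.4766 - 0.0763i)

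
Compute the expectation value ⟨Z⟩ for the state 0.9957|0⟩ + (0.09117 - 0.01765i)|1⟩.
0.9828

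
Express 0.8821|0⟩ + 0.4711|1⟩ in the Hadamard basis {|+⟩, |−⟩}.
0.9569|+⟩ + 0.2906|−⟩

With |ψ⟩ = α|0⟩ + β|1⟩, the Hadamard-basis coefficients are ⟨+|ψ⟩ = (α + β)/√2 and ⟨−|ψ⟩ = (α − β)/√2.
Here α = 0.8821, β = 0.4711: (α + β)/√2 = 0.9569, (α − β)/√2 = 0.2906.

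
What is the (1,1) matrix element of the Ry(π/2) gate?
1/√2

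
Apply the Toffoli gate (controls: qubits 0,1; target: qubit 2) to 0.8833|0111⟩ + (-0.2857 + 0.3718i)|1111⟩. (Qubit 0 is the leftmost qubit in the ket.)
0.8833|0111⟩ + (-0.2857 + 0.3718i)|1101⟩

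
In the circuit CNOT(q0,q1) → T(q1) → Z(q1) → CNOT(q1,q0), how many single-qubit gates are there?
2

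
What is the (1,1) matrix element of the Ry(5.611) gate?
-0.9441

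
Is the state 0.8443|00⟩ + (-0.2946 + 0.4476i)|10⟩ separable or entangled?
Separable

Writing the state as a|00⟩ + b|01⟩ + c|10⟩ + d|11⟩, it is a product state iff ad − bc = 0.
Here (a, b, c, d) = (0.8443, 0, (-0.2946 + 0.4476i), 0): ad − bc = (0.8443)(0) − (0)(-0.2946 + 0.4476i) = 0, so the state is separable.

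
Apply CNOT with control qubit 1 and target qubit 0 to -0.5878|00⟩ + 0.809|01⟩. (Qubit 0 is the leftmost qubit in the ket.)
-0.5878|00⟩ + 0.809|11⟩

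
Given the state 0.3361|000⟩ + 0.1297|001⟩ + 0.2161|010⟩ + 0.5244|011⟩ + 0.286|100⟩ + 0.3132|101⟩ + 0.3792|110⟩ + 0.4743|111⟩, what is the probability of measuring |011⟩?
0.275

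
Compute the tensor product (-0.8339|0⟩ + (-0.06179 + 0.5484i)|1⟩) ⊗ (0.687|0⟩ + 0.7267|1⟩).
-0.5729|00⟩ - 0.606|01⟩ + (-0.04245 + 0.3768i)|10⟩ + (-0.0449 + 0.3985i)|11⟩

amp(|b₁b₂…⟩) = product of the factor amplitudes for bits b₁, b₂, …; only kets whose every factor amplitude is nonzero survive.
|00⟩: (-0.8339)(0.687) = -0.5729
|01⟩: (-0.8339)(0.7267) = -0.606
|10⟩: (-0.06179 + 0.5484i)(0.687) = (-0.04245 + 0.3768i)
|11⟩: (-0.06179 + 0.5484i)(0.7267) = (-0.0449 + 0.3985i)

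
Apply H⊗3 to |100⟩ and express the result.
1/√8|000⟩ + 1/√8|001⟩ + 1/√8|010⟩ + 1/√8|011⟩ - 1/√8|100⟩ - 1/√8|101⟩ - 1/√8|110⟩ - 1/√8|111⟩

H⊗3 gives amp(|y⟩) = (1/2√2) Σ_x (−1)^(x·y) amp(|x⟩), where x·y is the number of positions in which both x and y have a 1.
|000⟩: (1)/(2√2) = 1/√8
|001⟩: (1)/(2√2) = 1/√8
|010⟩: (1)/(2√2) = 1/√8
|011⟩: (1)/(2√2) = 1/√8
|100⟩: (-1)/(2√2) = -1/√8
|101⟩: (-1)/(2√2) = -1/√8
|110⟩: (-1)/(2√2) = -1/√8
|111⟩: (-1)/(2√2) = -1/√8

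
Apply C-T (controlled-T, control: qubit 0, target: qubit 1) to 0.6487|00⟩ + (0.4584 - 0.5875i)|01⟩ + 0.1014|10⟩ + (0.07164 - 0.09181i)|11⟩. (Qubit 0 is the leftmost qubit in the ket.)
0.6487|00⟩ + (0.4584 - 0.5875i)|01⟩ + 0.1014|10⟩ + (0.1156 - 0.01426i)|11⟩

C-T leaves the control-|0⟩ kets |00⟩, |01⟩ unchanged and applies T to qubit 1 on the control-|1⟩ pair (|10⟩, |11⟩).
T = [[1, 0], [0, (1/√2 + (1/√2)i)]].
With a = amp(|10⟩) = 0.1014 and b = amp(|11⟩) = (0.07164 - 0.09181i):
new amp(|10⟩) = (1)·a = 0.1014
new amp(|11⟩) = (1/√2 + (1/√2)i)·b = (0.1156 - 0.01426i)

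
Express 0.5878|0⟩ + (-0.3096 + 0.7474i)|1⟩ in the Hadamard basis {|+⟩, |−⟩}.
(0.1967 + 0.5285i)|+⟩ + (0.6346 - 0.5285i)|−⟩

With |ψ⟩ = α|0⟩ + β|1⟩, the Hadamard-basis coefficients are ⟨+|ψ⟩ = (α + β)/√2 and ⟨−|ψ⟩ = (α − β)/√2.
Here α = 0.5878, β = (-0.3096 + 0.7474i): (α + β)/√2 = (0.1967 + 0.5285i), (α − β)/√2 = (0.6346 - 0.5285i).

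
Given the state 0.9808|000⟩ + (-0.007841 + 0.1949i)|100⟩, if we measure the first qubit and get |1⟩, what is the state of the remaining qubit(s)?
(-0.0402 + 0.9992i)|00⟩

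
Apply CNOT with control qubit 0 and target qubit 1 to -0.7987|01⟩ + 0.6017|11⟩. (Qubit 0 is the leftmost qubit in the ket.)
-0.7987|01⟩ + 0.6017|10⟩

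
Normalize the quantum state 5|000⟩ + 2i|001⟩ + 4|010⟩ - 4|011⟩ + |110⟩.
0.635|000⟩ + 0.254i|001⟩ + 0.508|010⟩ - 0.508|011⟩ + 0.127|110⟩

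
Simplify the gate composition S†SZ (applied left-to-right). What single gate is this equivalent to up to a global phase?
Z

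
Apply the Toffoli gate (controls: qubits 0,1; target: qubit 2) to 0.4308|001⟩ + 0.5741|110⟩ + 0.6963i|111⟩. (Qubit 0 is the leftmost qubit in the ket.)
0.4308|001⟩ + 0.6963i|110⟩ + 0.5741|111⟩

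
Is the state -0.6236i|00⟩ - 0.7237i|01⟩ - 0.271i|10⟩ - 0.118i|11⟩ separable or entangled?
Entangled

Writing the state as a|00⟩ + b|01⟩ + c|10⟩ + d|11⟩, it is a product state iff ad − bc = 0.
Here (a, b, c, d) = (-0.6236i, -0.7237i, -0.271i, -0.118i): ad − bc = (-0.6236i)(-0.118i) − (-0.7237i)(-0.271i) = 0.1225 ≠ 0, so the state is entangled.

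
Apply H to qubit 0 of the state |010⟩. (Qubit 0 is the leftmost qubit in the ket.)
1/√2|010⟩ + 1/√2|110⟩

H on qubit 0 mixes each pair of kets that differ only in qubit 0: amplitudes (a, b) of (|…0…⟩, |…1…⟩) become ((a + b)/√2, (a − b)/√2). Kets absent from the input have amplitude 0.
(|010⟩, |110⟩): (a, b) = (1, 0) → (1/√2, 1/√2)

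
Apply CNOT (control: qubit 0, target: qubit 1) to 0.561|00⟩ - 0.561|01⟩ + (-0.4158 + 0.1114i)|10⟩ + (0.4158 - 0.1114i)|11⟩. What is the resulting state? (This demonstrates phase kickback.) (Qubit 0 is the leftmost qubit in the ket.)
0.561|00⟩ - 0.561|01⟩ + (0.4158 - 0.1114i)|10⟩ + (-0.4158 + 0.1114i)|11⟩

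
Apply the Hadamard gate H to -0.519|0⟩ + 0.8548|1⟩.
0.2374|0⟩ - 0.9714|1⟩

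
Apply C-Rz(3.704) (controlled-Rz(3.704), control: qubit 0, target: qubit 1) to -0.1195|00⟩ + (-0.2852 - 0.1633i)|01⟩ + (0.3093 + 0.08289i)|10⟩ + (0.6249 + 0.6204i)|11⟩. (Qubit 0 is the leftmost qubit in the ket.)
-0.1195|00⟩ + (-0.2852 - 0.1633i)|01⟩ + (-0.0062 - 0.3202i)|10⟩ + (-0.7694 + 0.4282i)|11⟩

C-Rz(3.704) leaves the control-|0⟩ kets |00⟩, |01⟩ unchanged and applies Rz(3.704) to qubit 1 on the control-|1⟩ pair (|10⟩, |11⟩).
Rz(3.704) = [[e^(−iθ/2), 0], [0, e^(iθ/2)]] with e^(±iθ/2) = cos(θ/2) ± i·sin(θ/2); θ = 3.704, cos(θ/2) ≈ -0.277512, sin(θ/2) ≈ 0.960722.
With a = amp(|10⟩) = (0.3093 + 0.08289i) and b = amp(|11⟩) = (0.6249 + 0.6204i):
new amp(|10⟩) = (-0.277512 - 0.960722i)·a = (-0.0062 - 0.3202i)
new amp(|11⟩) = (-0.277512 + 0.960722i)·b = (-0.7694 + 0.4282i)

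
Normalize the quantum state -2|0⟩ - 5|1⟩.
-0.3714|0⟩ - 0.9285|1⟩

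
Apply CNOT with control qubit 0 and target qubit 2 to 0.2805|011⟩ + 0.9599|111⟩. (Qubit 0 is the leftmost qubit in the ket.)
0.2805|011⟩ + 0.9599|110⟩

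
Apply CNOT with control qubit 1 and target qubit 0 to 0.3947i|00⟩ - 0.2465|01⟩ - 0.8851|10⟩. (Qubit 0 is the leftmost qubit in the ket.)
0.3947i|00⟩ - 0.8851|10⟩ - 0.2465|11⟩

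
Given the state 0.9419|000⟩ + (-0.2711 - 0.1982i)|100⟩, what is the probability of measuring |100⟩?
0.1128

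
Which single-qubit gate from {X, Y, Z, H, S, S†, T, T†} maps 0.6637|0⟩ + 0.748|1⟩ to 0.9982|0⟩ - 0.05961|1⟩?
H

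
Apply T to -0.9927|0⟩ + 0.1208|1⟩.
-0.9927|0⟩ + (0.08542 + 0.08542i)|1⟩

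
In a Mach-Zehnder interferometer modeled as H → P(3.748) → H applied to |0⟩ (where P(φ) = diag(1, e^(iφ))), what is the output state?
(0.08915 - 0.285i)|0⟩ + (0.9109 + 0.285i)|1⟩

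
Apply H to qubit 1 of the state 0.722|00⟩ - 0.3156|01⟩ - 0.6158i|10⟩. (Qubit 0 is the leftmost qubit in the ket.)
0.2874|00⟩ + 0.7337|01⟩ - 0.4354i|10⟩ - 0.4354i|11⟩

H on qubit 1 mixes each pair of kets that differ only in qubit 1: amplitudes (a, b) of (|…0…⟩, |…1…⟩) become ((a + b)/√2, (a − b)/√2). Kets absent from the input have amplitude 0.
(|00⟩, |01⟩): (a, b) = (0.722, -0.3156) → (0.2874, 0.7337)
(|10⟩, |11⟩): (a, b) = (-0.6158i, 0) → (-0.4354i, -0.4354i)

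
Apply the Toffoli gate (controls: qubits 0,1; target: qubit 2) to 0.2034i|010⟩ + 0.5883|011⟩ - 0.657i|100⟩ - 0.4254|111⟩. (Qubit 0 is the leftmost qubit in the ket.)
0.2034i|010⟩ + 0.5883|011⟩ - 0.657i|100⟩ - 0.4254|110⟩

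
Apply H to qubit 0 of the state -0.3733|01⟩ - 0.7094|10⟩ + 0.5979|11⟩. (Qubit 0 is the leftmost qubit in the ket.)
-0.5016|00⟩ + 0.1588|01⟩ + 0.5016|10⟩ - 0.6867|11⟩

H on qubit 0 mixes each pair of kets that differ only in qubit 0: amplitudes (a, b) of (|…0…⟩, |…1…⟩) become ((a + b)/√2, (a − b)/√2). Kets absent from the input have amplitude 0.
(|00⟩, |10⟩): (a, b) = (0, -0.7094) → (-0.5016, 0.5016)
(|01⟩, |11⟩): (a, b) = (-0.3733, 0.5979) → (0.1588, -0.6867)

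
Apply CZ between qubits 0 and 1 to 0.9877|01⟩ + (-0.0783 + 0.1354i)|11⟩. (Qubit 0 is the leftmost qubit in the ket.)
0.9877|01⟩ + (0.0783 - 0.1354i)|11⟩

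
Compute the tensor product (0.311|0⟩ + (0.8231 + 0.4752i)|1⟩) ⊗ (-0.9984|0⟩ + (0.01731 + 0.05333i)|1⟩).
-0.3105|00⟩ + (0.005383 + 0.01659i)|01⟩ + (-0.8218 - 0.4744i)|10⟩ + (-0.01109 + 0.05212i)|11⟩

amp(|b₁b₂…⟩) = product of the factor amplitudes for bits b₁, b₂, …; only kets whose every factor amplitude is nonzero survive.
|00⟩: (0.311)(-0.9984) = -0.3105
|01⟩: (0.311)(0.01731 + 0.05333i) = (0.005383 + 0.01659i)
|10⟩: (0.8231 + 0.4752i)(-0.9984) = (-0.8218 - 0.4744i)
|11⟩: (0.8231 + 0.4752i)(0.01731 + 0.05333i) = (-0.01109 + 0.05212i)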